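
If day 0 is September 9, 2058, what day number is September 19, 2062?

1471

Sep 9, 2058 → Sep 9, 2059: 365 days.
Sep 9, 2059 → Sep 9, 2060: 366 days (Feb 29, 2060 is in that span).
Sep 9, 2060 → Sep 9, 2061: 365 days.
Sep 9, 2061 → Oct 9, 2061: 30 days (September has 30).
Oct 9, 2061 → Nov 9, 2061: 31 days (October has 31).
Nov 9, 2061 → Dec 9, 2061: 30 days (November has 30).
Dec 9, 2061 → Jan 9, 2062: 31 days (December has 31).
Jan 9, 2062 → Feb 9, 2062: 31 days (January has 31).
Feb 9, 2062 → Mar 9, 2062: 28 days (February has 28).
Mar 9, 2062 → Apr 9, 2062: 31 days (March has 31).
Apr 9, 2062 → May 9, 2062: 30 days (April has 30).
May 9, 2062 → Jun 9, 2062: 31 days (May has 31).
Jun 9, 2062 → Jul 9, 2062: 30 days (June has 30).
Jul 9, 2062 → Aug 9, 2062: 31 days (July has 31).
Aug 9, 2062 → Sep 9, 2062: 31 days (August has 31).
Sep 9, 2062 → Sep 19, 2062: 10 days.
Total: 1471 days.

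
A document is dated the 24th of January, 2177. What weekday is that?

Doomsday rule: the anchor day for the 2100s is Sunday. For year 77: 77÷12 = 6 r 5, and 5÷4 = 1, so 6+5+1 = 12.
Sunday + 12 ≡ Friday — that's 2177's doomsday.
In January the doomsday date is Jan 3 (2177 is not a leap year).
Jan 24 is 21 days after Jan 3; 21 mod 7 = 0, so Friday + 0 = Friday.

Friday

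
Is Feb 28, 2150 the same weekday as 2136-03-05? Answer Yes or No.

From Mar 5, 2136 to Feb 28, 2150 is 5108 days.
5108 mod 7 = 5, so they are different weekdays.
(Mar 5, 2136 is a Monday; Feb 28, 2150 is a Saturday.)

No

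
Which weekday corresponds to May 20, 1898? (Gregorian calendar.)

Friday

Doomsday rule: the anchor day for the 1800s is Friday. For year 98: 98÷12 = 8 r 2, and 2÷4 = 0, so 8+2+0 = 10.
Friday + 10 ≡ Monday — that's 1898's doomsday.
In May the doomsday date is May 9.
May 20 is 11 days after May 9; 11 mod 7 = 4, so Monday + 4 = Friday.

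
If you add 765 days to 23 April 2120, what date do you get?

+365 (one year) → Apr 23, 2121 (400 left).
Apr has 30 days: +8 → May 1, 2121 (392 left).
May has 31 days: +31 → Jun 1, 2121 (361 left).
Jun has 30 days: +30 → Jul 1, 2121 (331 left).
Jul has 31 days: +31 → Aug 1, 2121 (300 left).
Aug has 31 days: +31 → Sep 1, 2121 (269 left).
Sep has 30 days: +30 → Oct 1, 2121 (239 left).
Oct has 31 days: +31 → Nov 1, 2121 (208 left).
Nov has 30 days: +30 → Dec 1, 2121 (178 left).
Dec has 31 days: +31 → Jan 1, 2122 (147 left).
Jan has 31 days: +31 → Feb 1, 2122 (116 left).
Feb has 28 days: +28 → Mar 1, 2122 (88 left).
Mar has 31 days: +31 → Apr 1, 2122 (57 left).
Apr has 30 days: +30 → May 1, 2122 (27 left).
+27 → May 28, 2122.

May 28, 2122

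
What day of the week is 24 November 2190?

Wednesday

Doomsday rule: the anchor day for the 2100s is Sunday. For year 90: 90÷12 = 7 r 6, and 6÷4 = 1, so 7+6+1 = 14.
Sunday + 14 ≡ Sunday — that's 2190's doomsday.
In November the doomsday date is Nov 7.
Nov 24 is 17 days after Nov 7; 17 mod 7 = 3, so Sunday + 3 = Wednesday.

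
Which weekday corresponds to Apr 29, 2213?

Doomsday rule: the anchor day for the 2200s is Friday. For year 13: 13÷12 = 1 r 1, and 1÷4 = 0, so 1+1+0 = 2.
Friday + 2 ≡ Sunday — that's 2213's doomsday.
In April the doomsday date is Apr 4.
Apr 29 is 25 days after Apr 4; 25 mod 7 = 4, so Sunday + 4 = Thursday.

Thursday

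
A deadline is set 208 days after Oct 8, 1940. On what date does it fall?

Oct has 31 days: +24 → Nov 1, 1940 (184 left).
Nov has 30 days: +30 → Dec 1, 1940 (154 left).
Dec has 31 days: +31 → Jan 1, 1941 (123 left).
Jan has 31 days: +31 → Feb 1, 1941 (92 left).
Feb has 28 days: +28 → Mar 1, 1941 (64 left).
Mar has 31 days: +31 → Apr 1, 1941 (33 left).
Apr has 30 days: +30 → May 1, 1941 (3 left).
+3 → May 4, 1941.

May 4, 1941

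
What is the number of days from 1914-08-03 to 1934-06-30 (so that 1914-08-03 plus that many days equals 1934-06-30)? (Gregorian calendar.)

Aug 3, 1914 → Aug 3, 1915: 365 days.
Aug 3, 1915 → Aug 3, 1916: 366 days (Feb 29, 1916 is in that span).
Aug 3, 1916 → Aug 3, 1917: 365 days.
Aug 3, 1917 → Aug 3, 1918: 365 days.
Aug 3, 1918 → Aug 3, 1919: 365 days.
Aug 3, 1919 → Aug 3, 1920: 366 days (Feb 29, 1920 is in that span).
Aug 3, 1920 → Aug 3, 1921: 365 days.
Aug 3, 1921 → Aug 3, 1922: 365 days.
Aug 3, 1922 → Aug 3, 1923: 365 days.
Aug 3, 1923 → Aug 3, 1924: 366 days (Feb 29, 1924 is in that span).
Aug 3, 1924 → Aug 3, 1925: 365 days.
Aug 3, 1925 → Aug 3, 1926: 365 days.
Aug 3, 1926 → Aug 3, 1927: 365 days.
Aug 3, 1927 → Aug 3, 1928: 366 days (Feb 29, 1928 is in that span).
Aug 3, 1928 → Aug 3, 1929: 365 days.
Aug 3, 1929 → Aug 3, 1930: 365 days.
Aug 3, 1930 → Aug 3, 1931: 365 days.
Aug 3, 1931 → Aug 3, 1932: 366 days (Feb 29, 1932 is in that span).
Aug 3, 1932 → Aug 3, 1933: 365 days.
Aug 3, 1933 → Sep 3, 1933: 31 days (August has 31).
Sep 3, 1933 → Oct 3, 1933: 30 days (September has 30).
Oct 3, 1933 → Nov 3, 1933: 31 days (October has 31).
Nov 3, 1933 → Dec 3, 1933: 30 days (November has 30).
Dec 3, 1933 → Jan 3, 1934: 31 days (December has 31).
Jan 3, 1934 → Feb 3, 1934: 31 days (January has 31).
Feb 3, 1934 → Mar 3, 1934: 28 days (February has 28).
Mar 3, 1934 → Apr 3, 1934: 31 days (March has 31).
Apr 3, 1934 → May 3, 1934: 30 days (April has 30).
May 3, 1934 → Jun 3, 1934: 31 days (May has 31).
Jun 3, 1934 → Jun 30, 1934: 27 days.
Total: 7271 days.

7271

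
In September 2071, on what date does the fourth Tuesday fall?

September 22, 2071

September 1, 2071 is a Tuesday.
The first Tuesday is therefore September 1 (same day).
The fourth Tuesday is 1 + 3×7 = September 22.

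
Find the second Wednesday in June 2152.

June 14, 2152

June 1, 2152 is a Thursday.
The first Wednesday is therefore June 7 (6 days later).
The second Wednesday is 7 + 1×7 = June 14.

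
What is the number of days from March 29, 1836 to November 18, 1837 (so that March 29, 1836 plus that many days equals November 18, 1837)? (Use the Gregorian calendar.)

599

Mar 29, 1836 → Mar 29, 1837: 365 days.
Mar 29, 1837 → Apr 29, 1837: 31 days (March has 31).
Apr 29, 1837 → May 29, 1837: 30 days (April has 30).
May 29, 1837 → Jun 29, 1837: 31 days (May has 31).
Jun 29, 1837 → Jul 29, 1837: 30 days (June has 30).
Jul 29, 1837 → Aug 29, 1837: 31 days (July has 31).
Aug 29, 1837 → Sep 29, 1837: 31 days (August has 31).
Sep 29, 1837 → Oct 29, 1837: 30 days (September has 30).
Oct 29, 1837 → Nov 18, 1837: 20 days.
Total: 599 days.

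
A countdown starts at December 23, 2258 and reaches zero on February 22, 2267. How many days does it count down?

2983

Dec 23, 2258 → Dec 23, 2259: 365 days.
Dec 23, 2259 → Dec 23, 2260: 366 days (Feb 29, 2260 is in that span).
Dec 23, 2260 → Dec 23, 2261: 365 days.
Dec 23, 2261 → Dec 23, 2262: 365 days.
Dec 23, 2262 → Dec 23, 2263: 365 days.
Dec 23, 2263 → Dec 23, 2264: 366 days (Feb 29, 2264 is in that span).
Dec 23, 2264 → Dec 23, 2265: 365 days.
Dec 23, 2265 → Dec 23, 2266: 365 days.
Dec 23, 2266 → Jan 23, 2267: 31 days (December has 31).
Jan 23, 2267 → Feb 22, 2267: 30 days.
Total: 2983 days.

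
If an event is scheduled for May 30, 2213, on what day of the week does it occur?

Sunday

Doomsday rule: the anchor day for the 2200s is Friday. For year 13: 13÷12 = 1 r 1, and 1÷4 = 0, so 1+1+0 = 2.
Friday + 2 ≡ Sunday — that's 2213's doomsday.
In May the doomsday date is May 9.
May 30 is 21 days after May 9; 21 mod 7 = 0, so Sunday + 0 = Sunday.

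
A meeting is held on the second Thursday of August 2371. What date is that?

August 12, 2371

August 1, 2371 is a Sunday.
The first Thursday is therefore August 5 (4 days later).
The second Thursday is 5 + 1×7 = August 12.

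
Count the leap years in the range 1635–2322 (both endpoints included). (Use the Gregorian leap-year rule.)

166

Multiples of 4 in [1635,2322]: 172.
Of those, multiples of 100: 7 (not leap unless ÷400).
Multiples of 400: 1.
Leap years = 172 − 7 + 1 = 166.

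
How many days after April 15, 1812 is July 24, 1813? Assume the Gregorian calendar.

Apr 15, 1812 → Apr 15, 1813: 365 days.
Apr 15, 1813 → May 15, 1813: 30 days (April has 30).
May 15, 1813 → Jun 15, 1813: 31 days (May has 31).
Jun 15, 1813 → Jul 15, 1813: 30 days (June has 30).
Jul 15, 1813 → Jul 24, 1813: 9 days.
Total: 465 days.

465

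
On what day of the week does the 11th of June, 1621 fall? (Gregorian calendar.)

Friday

Doomsday rule: the anchor day for the 1600s is Tuesday. For year 21: 21÷12 = 1 r 9, and 9÷4 = 2, so 1+9+2 = 12.
Tuesday + 12 ≡ Sunday — that's 1621's doomsday.
In June the doomsday date is Jun 6.
Jun 11 is 5 days after Jun 6; 5 mod 7 = 5, so Sunday + 5 = Friday.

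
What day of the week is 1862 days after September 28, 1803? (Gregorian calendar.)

First find the weekday of Sep 28, 1803. Doomsday rule: the anchor day for the 1800s is Friday. For year 03: 3÷12 = 0 r 3, and 3÷4 = 0, so 0+3+0 = 3.
Friday + 3 ≡ Monday — that's 1803's doomsday.
In September the doomsday date is Sep 5.
Sep 28 is 23 days after Sep 5; 23 mod 7 = 2, so Monday + 2 = Wednesday.
1862 mod 7 = 0, so 1862 days after a Wednesday is Wednesday + 0 = Wednesday.

Wednesday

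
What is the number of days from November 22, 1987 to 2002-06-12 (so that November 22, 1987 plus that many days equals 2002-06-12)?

Nov 22, 1987 → Nov 22, 1988: 366 days (Feb 29, 1988 is in that span).
Nov 22, 1988 → Nov 22, 1989: 365 days.
Nov 22, 1989 → Nov 22, 1990: 365 days.
Nov 22, 1990 → Nov 22, 1991: 365 days.
Nov 22, 1991 → Nov 22, 1992: 366 days (Feb 29, 1992 is in that span).
Nov 22, 1992 → Nov 22, 1993: 365 days.
Nov 22, 1993 → Nov 22, 1994: 365 days.
Nov 22, 1994 → Nov 22, 1995: 365 days.
Nov 22, 1995 → Nov 22, 1996: 366 days (Feb 29, 1996 is in that span).
Nov 22, 1996 → Nov 22, 1997: 365 days.
Nov 22, 1997 → Nov 22, 1998: 365 days.
Nov 22, 1998 → Nov 22, 1999: 365 days.
Nov 22, 1999 → Nov 22, 2000: 366 days (Feb 29, 2000 is in that span).
Nov 22, 2000 → Nov 22, 2001: 365 days.
Nov 22, 2001 → Dec 22, 2001: 30 days (November has 30).
Dec 22, 2001 → Jan 22, 2002: 31 days (December has 31).
Jan 22, 2002 → Feb 22, 2002: 31 days (January has 31).
Feb 22, 2002 → Mar 22, 2002: 28 days (February has 28).
Mar 22, 2002 → Apr 22, 2002: 31 days (March has 31).
Apr 22, 2002 → May 22, 2002: 30 days (April has 30).
May 22, 2002 → Jun 12, 2002: 21 days.
Total: 5316 days.

5316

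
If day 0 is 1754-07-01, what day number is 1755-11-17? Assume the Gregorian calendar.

Jul 1, 1754 → Jul 1, 1755: 365 days.
Jul 1, 1755 → Aug 1, 1755: 31 days (July has 31).
Aug 1, 1755 → Sep 1, 1755: 31 days (August has 31).
Sep 1, 1755 → Oct 1, 1755: 30 days (September has 30).
Oct 1, 1755 → Nov 1, 1755: 31 days (October has 31).
Nov 1, 1755 → Nov 17, 1755: 16 days.
Total: 504 days.

504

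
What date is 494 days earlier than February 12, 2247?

−365 (one year) → Feb 12, 2246 (129 left).
−12 → Jan 31, 2246 (end of Jan, 31 days; 117 left).
−31 → Dec 31, 2245 (end of Dec, 31 days; 86 left).
−31 → Nov 30, 2245 (end of Nov, 30 days; 55 left).
−30 → Oct 31, 2245 (end of Oct, 31 days; 25 left).
−25 → Oct 6, 2245.

October 6, 2245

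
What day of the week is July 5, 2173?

Doomsday rule: the anchor day for the 2100s is Sunday. For year 73: 73÷12 = 6 r 1, and 1÷4 = 0, so 6+1+0 = 7.
Sunday + 7 ≡ Sunday — that's 2173's doomsday.
In July the doomsday date is Jul 11.
Jul 5 is 6 days before Jul 11; 6 mod 7 = 6, so Sunday − 6 = Monday.

Monday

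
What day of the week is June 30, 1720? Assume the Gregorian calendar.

Doomsday rule: the anchor day for the 1700s is Sunday. For year 20: 20÷12 = 1 r 8, and 8÷4 = 2, so 1+8+2 = 11.
Sunday + 11 ≡ Thursday — that's 1720's doomsday.
In June the doomsday date is Jun 6.
Jun 30 is 24 days after Jun 6; 24 mod 7 = 3, so Thursday + 3 = Sunday.

Sunday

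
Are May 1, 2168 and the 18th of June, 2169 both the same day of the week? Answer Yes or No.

Yes

From May 1, 2168 to Jun 18, 2169 is 413 days.
413 mod 7 = 0, so they are the same weekday.
(May 1, 2168 is a Sunday; Jun 18, 2169 is a Sunday.)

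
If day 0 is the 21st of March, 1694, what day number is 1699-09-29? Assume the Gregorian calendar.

2018

Mar 21, 1694 → Mar 21, 1695: 365 days.
Mar 21, 1695 → Mar 21, 1696: 366 days (Feb 29, 1696 is in that span).
Mar 21, 1696 → Mar 21, 1697: 365 days.
Mar 21, 1697 → Mar 21, 1698: 365 days.
Mar 21, 1698 → Mar 21, 1699: 365 days.
Mar 21, 1699 → Apr 21, 1699: 31 days (March has 31).
Apr 21, 1699 → May 21, 1699: 30 days (April has 30).
May 21, 1699 → Jun 21, 1699: 31 days (May has 31).
Jun 21, 1699 → Jul 21, 1699: 30 days (June has 30).
Jul 21, 1699 → Aug 21, 1699: 31 days (July has 31).
Aug 21, 1699 → Sep 21, 1699: 31 days (August has 31).
Sep 21, 1699 → Sep 29, 1699: 8 days.
Total: 2018 days.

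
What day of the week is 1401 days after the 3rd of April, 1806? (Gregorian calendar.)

Friday

First find the weekday of Apr 3, 1806. Doomsday rule: the anchor day for the 1800s is Friday. For year 06: 6÷12 = 0 r 6, and 6÷4 = 1, so 0+6+1 = 7.
Friday + 7 ≡ Friday — that's 1806's doomsday.
In April the doomsday date is Apr 4.
Apr 3 is 1 day before Apr 4; 1 mod 7 = 1, so Friday − 1 = Thursday.
1401 mod 7 = 1, so 1401 days after a Thursday is Thursday + 1 = Friday.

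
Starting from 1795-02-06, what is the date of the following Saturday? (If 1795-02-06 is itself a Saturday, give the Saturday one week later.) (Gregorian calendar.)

Feb 6, 1795 is a Friday.
From Friday to the next Saturday is 1 day.
Feb 6, 1795 + 1 = Feb 7, 1795.

February 7, 1795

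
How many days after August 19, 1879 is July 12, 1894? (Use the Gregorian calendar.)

5441

Aug 19, 1879 → Aug 19, 1880: 366 days (Feb 29, 1880 is in that span).
Aug 19, 1880 → Aug 19, 1881: 365 days.
Aug 19, 1881 → Aug 19, 1882: 365 days.
Aug 19, 1882 → Aug 19, 1883: 365 days.
Aug 19, 1883 → Aug 19, 1884: 366 days (Feb 29, 1884 is in that span).
Aug 19, 1884 → Aug 19, 1885: 365 days.
Aug 19, 1885 → Aug 19, 1886: 365 days.
Aug 19, 1886 → Aug 19, 1887: 365 days.
Aug 19, 1887 → Aug 19, 1888: 366 days (Feb 29, 1888 is in that span).
Aug 19, 1888 → Aug 19, 1889: 365 days.
Aug 19, 1889 → Aug 19, 1890: 365 days.
Aug 19, 1890 → Aug 19, 1891: 365 days.
Aug 19, 1891 → Aug 19, 1892: 366 days (Feb 29, 1892 is in that span).
Aug 19, 1892 → Aug 19, 1893: 365 days.
Aug 19, 1893 → Sep 19, 1893: 31 days (August has 31).
Sep 19, 1893 → Oct 19, 1893: 30 days (September has 30).
Oct 19, 1893 → Nov 19, 1893: 31 days (October has 31).
Nov 19, 1893 → Dec 19, 1893: 30 days (November has 30).
Dec 19, 1893 → Jan 19, 1894: 31 days (December has 31).
Jan 19, 1894 → Feb 19, 1894: 31 days (January has 31).
Feb 19, 1894 → Mar 19, 1894: 28 days (February has 28).
Mar 19, 1894 → Apr 19, 1894: 31 days (March has 31).
Apr 19, 1894 → May 19, 1894: 30 days (April has 30).
May 19, 1894 → Jun 19, 1894: 31 days (May has 31).
Jun 19, 1894 → Jul 12, 1894: 23 days.
Total: 5441 days.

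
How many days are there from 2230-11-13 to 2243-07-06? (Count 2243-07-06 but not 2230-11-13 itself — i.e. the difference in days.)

4618

Nov 13, 2230 → Nov 13, 2231: 365 days.
Nov 13, 2231 → Nov 13, 2232: 366 days (Feb 29, 2232 is in that span).
Nov 13, 2232 → Nov 13, 2233: 365 days.
Nov 13, 2233 → Nov 13, 2234: 365 days.
Nov 13, 2234 → Nov 13, 2235: 365 days.
Nov 13, 2235 → Nov 13, 2236: 366 days (Feb 29, 2236 is in that span).
Nov 13, 2236 → Nov 13, 2237: 365 days.
Nov 13, 2237 → Nov 13, 2238: 365 days.
Nov 13, 2238 → Nov 13, 2239: 365 days.
Nov 13, 2239 → Nov 13, 2240: 366 days (Feb 29, 2240 is in that span).
Nov 13, 2240 → Nov 13, 2241: 365 days.
Nov 13, 2241 → Nov 13, 2242: 365 days.
Nov 13, 2242 → Dec 13, 2242: 30 days (November has 30).
Dec 13, 2242 → Jan 13, 2243: 31 days (December has 31).
Jan 13, 2243 → Feb 13, 2243: 31 days (January has 31).
Feb 13, 2243 → Mar 13, 2243: 28 days (February has 28).
Mar 13, 2243 → Apr 13, 2243: 31 days (March has 31).
Apr 13, 2243 → May 13, 2243: 30 days (April has 30).
May 13, 2243 → Jun 13, 2243: 31 days (May has 31).
Jun 13, 2243 → Jul 6, 2243: 23 days.
Total: 4618 days.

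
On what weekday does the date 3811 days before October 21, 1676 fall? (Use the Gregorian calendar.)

Sunday

First find the weekday of Oct 21, 1676. Doomsday rule: the anchor day for the 1600s is Tuesday. For year 76: 76÷12 = 6 r 4, and 4÷4 = 1, so 6+4+1 = 11.
Tuesday + 11 ≡ Saturday — that's 1676's doomsday.
In October the doomsday date is Oct 10.
Oct 21 is 11 days after Oct 10; 11 mod 7 = 4, so Saturday + 4 = Wednesday.
3811 mod 7 = 3, so 3811 days before a Wednesday is Wednesday − 3 = Sunday.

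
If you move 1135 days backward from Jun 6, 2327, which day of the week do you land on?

First find the weekday of Jun 6, 2327. Doomsday rule: the anchor day for the 2300s is Wednesday. For year 27: 27÷12 = 2 r 3, and 3÷4 = 0, so 2+3+0 = 5.
Wednesday + 5 ≡ Monday — that's 2327's doomsday.
In June the doomsday date is Jun 6.
Jun 6 is the doomsday itself: Monday.
1135 mod 7 = 1, so 1135 days before a Monday is Monday − 1 = Sunday.

Sunday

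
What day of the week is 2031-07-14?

January 1, 2031 is a Wednesday.
Jan 1, 2031 → Feb 1, 2031: 31 days (January has 31).
Feb 1, 2031 → Mar 1, 2031: 28 days (February has 28).
Mar 1, 2031 → Apr 1, 2031: 31 days (March has 31).
Apr 1, 2031 → May 1, 2031: 30 days (April has 30).
May 1, 2031 → Jun 1, 2031: 31 days (May has 31).
Jun 1, 2031 → Jul 1, 2031: 30 days (June has 30).
Jul 1, 2031 → Jul 14, 2031: 13 days.
Total: 194 days.
194 mod 7 = 5, so Wednesday + 5 = Monday.

Monday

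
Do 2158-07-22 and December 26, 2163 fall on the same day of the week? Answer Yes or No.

No

From Jul 22, 2158 to Dec 26, 2163 is 1983 days.
1983 mod 7 = 2, so they are different weekdays.
(Jul 22, 2158 is a Saturday; Dec 26, 2163 is a Monday.)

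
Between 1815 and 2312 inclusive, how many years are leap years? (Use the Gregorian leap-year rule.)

Multiples of 4 in [1815,2312]: 125.
Of those, multiples of 100: 5 (not leap unless ÷400).
Multiples of 400: 1.
Leap years = 125 − 5 + 1 = 121.

121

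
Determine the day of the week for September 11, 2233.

Doomsday rule: the anchor day for the 2200s is Friday. For year 33: 33÷12 = 2 r 9, and 9÷4 = 2, so 2+9+2 = 13.
Friday + 13 ≡ Thursday — that's 2233's doomsday.
In September the doomsday date is Sep 5.
Sep 11 is 6 days after Sep 5; 6 mod 7 = 6, so Thursday + 6 = Wednesday.

Wednesday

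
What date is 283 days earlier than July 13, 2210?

−13 → Jun 30, 2210 (end of Jun, 30 days; 270 left).
−30 → May 31, 2210 (end of May, 31 days; 240 left).
−31 → Apr 30, 2210 (end of Apr, 30 days; 209 left).
−30 → Mar 31, 2210 (end of Mar, 31 days; 179 left).
−31 → Feb 28, 2210 (end of Feb, 28 days; 148 left).
−28 → Jan 31, 2210 (end of Jan, 31 days; 120 left).
−31 → Dec 31, 2209 (end of Dec, 31 days; 89 left).
−31 → Nov 30, 2209 (end of Nov, 30 days; 58 left).
−30 → Oct 31, 2209 (end of Oct, 31 days; 28 left).
−28 → Oct 3, 2209.

October 3, 2209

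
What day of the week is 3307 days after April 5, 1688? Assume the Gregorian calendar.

Thursday

Apr 5, 1688 is a Monday.
3307 mod 7 = 3, so 3307 days after a Monday is Monday + 3 = Thursday.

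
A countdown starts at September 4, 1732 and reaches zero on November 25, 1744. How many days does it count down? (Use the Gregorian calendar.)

4465

Sep 4, 1732 → Sep 4, 1733: 365 days.
Sep 4, 1733 → Sep 4, 1734: 365 days.
Sep 4, 1734 → Sep 4, 1735: 365 days.
Sep 4, 1735 → Sep 4, 1736: 366 days (Feb 29, 1736 is in that span).
Sep 4, 1736 → Sep 4, 1737: 365 days.
Sep 4, 1737 → Sep 4, 1738: 365 days.
Sep 4, 1738 → Sep 4, 1739: 365 days.
Sep 4, 1739 → Sep 4, 1740: 366 days (Feb 29, 1740 is in that span).
Sep 4, 1740 → Sep 4, 1741: 365 days.
Sep 4, 1741 → Sep 4, 1742: 365 days.
Sep 4, 1742 → Sep 4, 1743: 365 days.
Sep 4, 1743 → Sep 4, 1744: 366 days (Feb 29, 1744 is in that span).
Sep 4, 1744 → Oct 4, 1744: 30 days (September has 30).
Oct 4, 1744 → Nov 4, 1744: 31 days (October has 31).
Nov 4, 1744 → Nov 25, 1744: 21 days.
Total: 4465 days.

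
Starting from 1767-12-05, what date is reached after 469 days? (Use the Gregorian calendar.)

March 18, 1769

+366 (one year; includes Feb 29, 1768) → Dec 5, 1768 (103 left).
Dec has 31 days: +27 → Jan 1, 1769 (76 left).
Jan has 31 days: +31 → Feb 1, 1769 (45 left).
Feb has 28 days: +28 → Mar 1, 1769 (17 left).
+17 → Mar 18, 1769.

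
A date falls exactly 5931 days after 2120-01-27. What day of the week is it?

First find the weekday of Jan 27, 2120. Doomsday rule: the anchor day for the 2100s is Sunday. For year 20: 20÷12 = 1 r 8, and 8÷4 = 2, so 1+8+2 = 11.
Sunday + 11 ≡ Thursday — that's 2120's doomsday.
In January the doomsday date is Jan 4 (2120 is a leap year (divisible by 4)).
Jan 27 is 23 days after Jan 4; 23 mod 7 = 2, so Thursday + 2 = Saturday.
5931 mod 7 = 2, so 5931 days after a Saturday is Saturday + 2 = Monday.

Monday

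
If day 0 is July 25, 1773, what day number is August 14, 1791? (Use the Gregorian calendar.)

Jul 25, 1773 → Jul 25, 1774: 365 days.
Jul 25, 1774 → Jul 25, 1775: 365 days.
Jul 25, 1775 → Jul 25, 1776: 366 days (Feb 29, 1776 is in that span).
Jul 25, 1776 → Jul 25, 1777: 365 days.
Jul 25, 1777 → Jul 25, 1778: 365 days.
Jul 25, 1778 → Jul 25, 1779: 365 days.
Jul 25, 1779 → Jul 25, 1780: 366 days (Feb 29, 1780 is in that span).
Jul 25, 1780 → Jul 25, 1781: 365 days.
Jul 25, 1781 → Jul 25, 1782: 365 days.
Jul 25, 1782 → Jul 25, 1783: 365 days.
Jul 25, 1783 → Jul 25, 1784: 366 days (Feb 29, 1784 is in that span).
Jul 25, 1784 → Jul 25, 1785: 365 days.
Jul 25, 1785 → Jul 25, 1786: 365 days.
Jul 25, 1786 → Jul 25, 1787: 365 days.
Jul 25, 1787 → Jul 25, 1788: 366 days (Feb 29, 1788 is in that span).
Jul 25, 1788 → Jul 25, 1789: 365 days.
Jul 25, 1789 → Jul 25, 1790: 365 days.
Jul 25, 1790 → Aug 25, 1790: 31 days (July has 31).
Aug 25, 1790 → Sep 25, 1790: 31 days (August has 31).
Sep 25, 1790 → Oct 25, 1790: 30 days (September has 30).
Oct 25, 1790 → Nov 25, 1790: 31 days (October has 31).
Nov 25, 1790 → Dec 25, 1790: 30 days (November has 30).
Dec 25, 1790 → Jan 25, 1791: 31 days (December has 31).
Jan 25, 1791 → Feb 25, 1791: 31 days (January has 31).
Feb 25, 1791 → Mar 25, 1791: 28 days (February has 28).
Mar 25, 1791 → Apr 25, 1791: 31 days (March has 31).
Apr 25, 1791 → May 25, 1791: 30 days (April has 30).
May 25, 1791 → Jun 25, 1791: 31 days (May has 31).
Jun 25, 1791 → Jul 25, 1791: 30 days (June has 30).
Jul 25, 1791 → Aug 14, 1791: 20 days.
Total: 6594 days.

6594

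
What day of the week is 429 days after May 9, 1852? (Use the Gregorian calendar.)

May 9, 1852 is a Sunday.
429 mod 7 = 2, so 429 days after a Sunday is Sunday + 2 = Tuesday.

Tuesday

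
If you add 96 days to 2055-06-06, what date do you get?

Jun has 30 days: +25 → Jul 1, 2055 (71 left).
Jul has 31 days: +31 → Aug 1, 2055 (40 left).
Aug has 31 days: +31 → Sep 1, 2055 (9 left).
+9 → Sep 10, 2055.

September 10, 2055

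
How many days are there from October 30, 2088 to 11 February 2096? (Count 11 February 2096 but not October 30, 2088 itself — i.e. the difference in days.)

Oct 30, 2088 → Oct 30, 2089: 365 days.
Oct 30, 2089 → Oct 30, 2090: 365 days.
Oct 30, 2090 → Oct 30, 2091: 365 days.
Oct 30, 2091 → Oct 30, 2092: 366 days (Feb 29, 2092 is in that span).
Oct 30, 2092 → Oct 30, 2093: 365 days.
Oct 30, 2093 → Oct 30, 2094: 365 days.
Oct 30, 2094 → Oct 30, 2095: 365 days.
Oct 30, 2095 → Nov 30, 2095: 31 days (October has 31).
Nov 30, 2095 → Dec 30, 2095: 30 days (November has 30).
Dec 30, 2095 → Jan 30, 2096: 31 days (December has 31).
Jan 30, 2096 → Feb 11, 2096: 12 days.
Total: 2660 days.

2660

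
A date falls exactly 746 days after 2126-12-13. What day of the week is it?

First find the weekday of Dec 13, 2126. Doomsday rule: the anchor day for the 2100s is Sunday. For year 26: 26÷12 = 2 r 2, and 2÷4 = 0, so 2+2+0 = 4.
Sunday + 4 ≡ Thursday — that's 2126's doomsday.
In December the doomsday date is Dec 12.
Dec 13 is 1 day after Dec 12; 1 mod 7 = 1, so Thursday + 1 = Friday.
746 mod 7 = 4, so 746 days after a Friday is Friday + 4 = Tuesday.

Tuesday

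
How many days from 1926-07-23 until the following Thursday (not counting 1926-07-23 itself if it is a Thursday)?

Jul 23, 1926 is a Friday.
From Friday to the next Thursday is 6 days.

6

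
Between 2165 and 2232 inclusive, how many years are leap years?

Multiples of 4 in [2165,2232]: 17.
Of those, multiples of 100: 1 (not leap unless ÷400).
Multiples of 400: 0.
Leap years = 17 − 1 + 0 = 16.

16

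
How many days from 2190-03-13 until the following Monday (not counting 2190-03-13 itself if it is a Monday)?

Mar 13, 2190 is a Saturday.
From Saturday to the next Monday is 2 days.

2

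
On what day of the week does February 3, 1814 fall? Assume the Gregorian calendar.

Thursday

Doomsday rule: the anchor day for the 1800s is Friday. For year 14: 14÷12 = 1 r 2, and 2÷4 = 0, so 1+2+0 = 3.
Friday + 3 ≡ Monday — that's 1814's doomsday.
In February the doomsday date is Feb 28 (1814 is not a leap year).
Feb 3 is 25 days before Feb 28; 25 mod 7 = 4, so Monday − 4 = Thursday.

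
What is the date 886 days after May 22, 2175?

October 24, 2177

+366 (one year; includes Feb 29, 2176) → May 22, 2176 (520 left).
+365 (one year) → May 22, 2177 (155 left).
May has 31 days: +10 → Jun 1, 2177 (145 left).
Jun has 30 days: +30 → Jul 1, 2177 (115 left).
Jul has 31 days: +31 → Aug 1, 2177 (84 left).
Aug has 31 days: +31 → Sep 1, 2177 (53 left).
Sep has 30 days: +30 → Oct 1, 2177 (23 left).
+23 → Oct 24, 2177.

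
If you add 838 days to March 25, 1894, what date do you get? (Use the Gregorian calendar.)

July 10, 1896

+365 (one year) → Mar 25, 1895 (473 left).
+366 (one year; includes Feb 29, 1896) → Mar 25, 1896 (107 left).
Mar has 31 days: +7 → Apr 1, 1896 (100 left).
Apr has 30 days: +30 → May 1, 1896 (70 left).
May has 31 days: +31 → Jun 1, 1896 (39 left).
Jun has 30 days: +30 → Jul 1, 1896 (9 left).
+9 → Jul 10, 1896.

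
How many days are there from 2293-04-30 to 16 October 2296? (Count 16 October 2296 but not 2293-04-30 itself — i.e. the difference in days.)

1265

Apr 30, 2293 → Apr 30, 2294: 365 days.
Apr 30, 2294 → Apr 30, 2295: 365 days.
Apr 30, 2295 → Apr 30, 2296: 366 days (Feb 29, 2296 is in that span).
Apr 30, 2296 → May 30, 2296: 30 days (April has 30).
May 30, 2296 → Jun 30, 2296: 31 days (May has 31).
Jun 30, 2296 → Jul 30, 2296: 30 days (June has 30).
Jul 30, 2296 → Aug 30, 2296: 31 days (July has 31).
Aug 30, 2296 → Sep 30, 2296: 31 days (August has 31).
Sep 30, 2296 → Oct 16, 2296: 16 days.
Total: 1265 days.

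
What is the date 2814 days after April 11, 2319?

+366 (one year; includes Feb 29, 2320) → Apr 11, 2320 (2448 left).
+365 (one year) → Apr 11, 2321 (2083 left).
+365 (one year) → Apr 11, 2322 (1718 left).
+365 (one year) → Apr 11, 2323 (1353 left).
+366 (one year; includes Feb 29, 2324) → Apr 11, 2324 (987 left).
+365 (one year) → Apr 11, 2325 (622 left).
+365 (one year) → Apr 11, 2326 (257 left).
Apr has 30 days: +20 → May 1, 2326 (237 left).
May has 31 days: +31 → Jun 1, 2326 (206 left).
Jun has 30 days: +30 → Jul 1, 2326 (176 left).
Jul has 31 days: +31 → Aug 1, 2326 (145 left).
Aug has 31 days: +31 → Sep 1, 2326 (114 left).
Sep has 30 days: +30 → Oct 1, 2326 (84 left).
Oct has 31 days: +31 → Nov 1, 2326 (53 left).
Nov has 30 days: +30 → Dec 1, 2326 (23 left).
+23 → Dec 24, 2326.

December 24, 2326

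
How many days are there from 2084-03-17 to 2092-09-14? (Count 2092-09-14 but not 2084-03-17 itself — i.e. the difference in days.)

3103

Mar 17, 2084 → Mar 17, 2085: 365 days.
Mar 17, 2085 → Mar 17, 2086: 365 days.
Mar 17, 2086 → Mar 17, 2087: 365 days.
Mar 17, 2087 → Mar 17, 2088: 366 days (Feb 29, 2088 is in that span).
Mar 17, 2088 → Mar 17, 2089: 365 days.
Mar 17, 2089 → Mar 17, 2090: 365 days.
Mar 17, 2090 → Mar 17, 2091: 365 days.
Mar 17, 2091 → Mar 17, 2092: 366 days (Feb 29, 2092 is in that span).
Mar 17, 2092 → Apr 17, 2092: 31 days (March has 31).
Apr 17, 2092 → May 17, 2092: 30 days (April has 30).
May 17, 2092 → Jun 17, 2092: 31 days (May has 31).
Jun 17, 2092 → Jul 17, 2092: 30 days (June has 30).
Jul 17, 2092 → Aug 17, 2092: 31 days (July has 31).
Aug 17, 2092 → Sep 14, 2092: 28 days.
Total: 3103 days.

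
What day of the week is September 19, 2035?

Doomsday rule: the anchor day for the 2000s is Tuesday. For year 35: 35÷12 = 2 r 11, and 11÷4 = 2, so 2+11+2 = 15.
Tuesday + 15 ≡ Wednesday — that's 2035's doomsday.
In September the doomsday date is Sep 5.
Sep 19 is 14 days after Sep 5; 14 mod 7 = 0, so Wednesday + 0 = Wednesday.

Wednesday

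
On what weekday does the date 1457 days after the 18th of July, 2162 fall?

Monday

Jul 18, 2162 is a Sunday.
1457 mod 7 = 1, so 1457 days after a Sunday is Sunday + 1 = Monday.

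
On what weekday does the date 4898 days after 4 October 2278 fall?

Wednesday

First find the weekday of Oct 4, 2278. Doomsday rule: the anchor day for the 2200s is Friday. For year 78: 78÷12 = 6 r 6, and 6÷4 = 1, so 6+6+1 = 13.
Friday + 13 ≡ Thursday — that's 2278's doomsday.
In October the doomsday date is Oct 10.
Oct 4 is 6 days before Oct 10; 6 mod 7 = 6, so Thursday − 6 = Friday.
4898 mod 7 = 5, so 4898 days after a Friday is Friday + 5 = Wednesday.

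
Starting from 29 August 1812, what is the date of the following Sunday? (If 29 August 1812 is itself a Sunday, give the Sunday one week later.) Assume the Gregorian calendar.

Aug 29, 1812 is a Saturday.
From Saturday to the next Sunday is 1 day.
Aug 29, 1812 + 1 = Aug 30, 1812.

August 30, 1812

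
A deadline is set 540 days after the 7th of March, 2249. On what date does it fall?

August 29, 2250

+365 (one year) → Mar 7, 2250 (175 left).
Mar has 31 days: +25 → Apr 1, 2250 (150 left).
Apr has 30 days: +30 → May 1, 2250 (120 left).
May has 31 days: +31 → Jun 1, 2250 (89 left).
Jun has 30 days: +30 → Jul 1, 2250 (59 left).
Jul has 31 days: +31 → Aug 1, 2250 (28 left).
+28 → Aug 29, 2250.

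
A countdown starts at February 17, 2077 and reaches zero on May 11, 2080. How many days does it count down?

1179

Feb 17, 2077 → Feb 17, 2078: 365 days.
Feb 17, 2078 → Feb 17, 2079: 365 days.
Feb 17, 2079 → Feb 17, 2080: 365 days.
Feb 17, 2080 → Mar 17, 2080: 29 days (February has 29).
Mar 17, 2080 → Apr 17, 2080: 31 days (March has 31).
Apr 17, 2080 → May 11, 2080: 24 days.
Total: 1179 days.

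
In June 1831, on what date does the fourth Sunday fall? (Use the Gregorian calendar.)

June 26, 1831

June 1, 1831 is a Wednesday.
The first Sunday is therefore June 5 (4 days later).
The fourth Sunday is 5 + 3×7 = June 26.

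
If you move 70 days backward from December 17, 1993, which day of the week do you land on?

Friday

First find the weekday of Dec 17, 1993. Doomsday rule: the anchor day for the 1900s is Wednesday. For year 93: 93÷12 = 7 r 9, and 9÷4 = 2, so 7+9+2 = 18.
Wednesday + 18 ≡ Sunday — that's 1993's doomsday.
In December the doomsday date is Dec 12.
Dec 17 is 5 days after Dec 12; 5 mod 7 = 5, so Sunday + 5 = Friday.
70 mod 7 = 0, so 70 days before a Friday is Friday − 0 = Friday.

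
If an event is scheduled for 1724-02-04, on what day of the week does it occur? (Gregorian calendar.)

Doomsday rule: the anchor day for the 1700s is Sunday. For year 24: 24÷12 = 2 r 0, and 0÷4 = 0, so 2+0+0 = 2.
Sunday + 2 ≡ Tuesday — that's 1724's doomsday.
In February the doomsday date is Feb 29 (1724 is a leap year (divisible by 4)).
Feb 4 is 25 days before Feb 29; 25 mod 7 = 4, so Tuesday − 4 = Friday.

Friday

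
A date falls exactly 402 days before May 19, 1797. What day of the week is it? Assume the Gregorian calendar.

May 19, 1797 is a Friday.
402 mod 7 = 3, so 402 days before a Friday is Friday − 3 = Tuesday.

Tuesday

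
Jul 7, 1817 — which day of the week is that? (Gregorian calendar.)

Doomsday rule: the anchor day for the 1800s is Friday. For year 17: 17÷12 = 1 r 5, and 5÷4 = 1, so 1+5+1 = 7.
Friday + 7 ≡ Friday — that's 1817's doomsday.
In July the doomsday date is Jul 11.
Jul 7 is 4 days before Jul 11; 4 mod 7 = 4, so Friday − 4 = Monday.

Monday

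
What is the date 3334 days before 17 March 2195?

January 29, 2186

−365 (one year) → Mar 17, 2194 (2969 left).
−365 (one year) → Mar 17, 2193 (2604 left).
−365 (one year) → Mar 17, 2192 (2239 left).
−366 (one year; includes Feb 29, 2192) → Mar 17, 2191 (1873 left).
−365 (one year) → Mar 17, 2190 (1508 left).
−365 (one year) → Mar 17, 2189 (1143 left).
−365 (one year) → Mar 17, 2188 (778 left).
−366 (one year; includes Feb 29, 2188) → Mar 17, 2187 (412 left).
−365 (one year) → Mar 17, 2186 (47 left).
−17 → Feb 28, 2186 (end of Feb, 28 days; 30 left).
−28 → Jan 31, 2186 (end of Jan, 31 days; 2 left).
−2 → Jan 29, 2186.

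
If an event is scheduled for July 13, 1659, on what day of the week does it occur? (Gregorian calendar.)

Sunday

Doomsday rule: the anchor day for the 1600s is Tuesday. For year 59: 59÷12 = 4 r 11, and 11÷4 = 2, so 4+11+2 = 17.
Tuesday + 17 ≡ Friday — that's 1659's doomsday.
In July the doomsday date is Jul 11.
Jul 13 is 2 days after Jul 11; 2 mod 7 = 2, so Friday + 2 = Sunday.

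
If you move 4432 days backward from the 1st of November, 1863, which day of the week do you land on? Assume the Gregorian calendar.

First find the weekday of Nov 1, 1863. Doomsday rule: the anchor day for the 1800s is Friday. For year 63: 63÷12 = 5 r 3, and 3÷4 = 0, so 5+3+0 = 8.
Friday + 8 ≡ Saturday — that's 1863's doomsday.
In November the doomsday date is Nov 7.
Nov 1 is 6 days before Nov 7; 6 mod 7 = 6, so Saturday − 6 = Sunday.
4432 mod 7 = 1, so 4432 days before a Sunday is Sunday − 1 = Saturday.

Saturday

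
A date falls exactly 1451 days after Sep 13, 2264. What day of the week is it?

Sep 13, 2264 is a Tuesday.
1451 mod 7 = 2, so 1451 days after a Tuesday is Tuesday + 2 = Thursday.

Thursday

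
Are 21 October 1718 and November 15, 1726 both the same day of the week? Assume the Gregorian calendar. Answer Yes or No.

Yes

From Oct 21, 1718 to Nov 15, 1726 is 2947 days.
2947 mod 7 = 0, so they are the same weekday.
(Oct 21, 1718 is a Friday; Nov 15, 1726 is a Friday.)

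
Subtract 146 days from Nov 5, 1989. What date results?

June 12, 1989

−5 → Oct 31, 1989 (end of Oct, 31 days; 141 left).
−31 → Sep 30, 1989 (end of Sep, 30 days; 110 left).
−30 → Aug 31, 1989 (end of Aug, 31 days; 80 left).
−31 → Jul 31, 1989 (end of Jul, 31 days; 49 left).
−31 → Jun 30, 1989 (end of Jun, 30 days; 18 left).
−18 → Jun 12, 1989.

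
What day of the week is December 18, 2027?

Saturday

January 1, 2027 is a Friday.
Jan 1, 2027 → Feb 1, 2027: 31 days (January has 31).
Feb 1, 2027 → Mar 1, 2027: 28 days (February has 28).
Mar 1, 2027 → Apr 1, 2027: 31 days (March has 31).
Apr 1, 2027 → May 1, 2027: 30 days (April has 30).
May 1, 2027 → Jun 1, 2027: 31 days (May has 31).
Jun 1, 2027 → Jul 1, 2027: 30 days (June has 30).
Jul 1, 2027 → Aug 1, 2027: 31 days (July has 31).
Aug 1, 2027 → Sep 1, 2027: 31 days (August has 31).
Sep 1, 2027 → Oct 1, 2027: 30 days (September has 30).
Oct 1, 2027 → Nov 1, 2027: 31 days (October has 31).
Nov 1, 2027 → Dec 1, 2027: 30 days (November has 30).
Dec 1, 2027 → Dec 18, 2027: 17 days.
Total: 351 days.
351 mod 7 = 1, so Friday + 1 = Saturday.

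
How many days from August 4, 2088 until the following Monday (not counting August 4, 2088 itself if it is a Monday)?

5

Aug 4, 2088 is a Wednesday.
From Wednesday to the next Monday is 5 days.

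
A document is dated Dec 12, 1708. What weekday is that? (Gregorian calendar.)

Wednesday

Doomsday rule: the anchor day for the 1700s is Sunday. For year 08: 8÷12 = 0 r 8, and 8÷4 = 2, so 0+8+2 = 10.
Sunday + 10 ≡ Wednesday — that's 1708's doomsday.
In December the doomsday date is Dec 12.
Dec 12 is the doomsday itself: Wednesday.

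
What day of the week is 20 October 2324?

Doomsday rule: the anchor day for the 2300s is Wednesday. For year 24: 24÷12 = 2 r 0, and 0÷4 = 0, so 2+0+0 = 2.
Wednesday + 2 ≡ Friday — that's 2324's doomsday.
In October the doomsday date is Oct 10.
Oct 20 is 10 days after Oct 10; 10 mod 7 = 3, so Friday + 3 = Monday.

Monday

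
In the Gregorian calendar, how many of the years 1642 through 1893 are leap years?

61

Multiples of 4 in [1642,1893]: 63.
Of those, multiples of 100: 2 (not leap unless ÷400).
Multiples of 400: 0.
Leap years = 63 − 2 + 0 = 61.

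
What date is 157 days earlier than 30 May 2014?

−30 → Apr 30, 2014 (end of Apr, 30 days; 127 left).
−30 → Mar 31, 2014 (end of Mar, 31 days; 97 left).
−31 → Feb 28, 2014 (end of Feb, 28 days; 66 left).
−28 → Jan 31, 2014 (end of Jan, 31 days; 38 left).
−31 → Dec 31, 2013 (end of Dec, 31 days; 7 left).
−7 → Dec 24, 2013.

December 24, 2013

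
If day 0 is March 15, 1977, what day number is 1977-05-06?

52

Mar 15, 1977 → Apr 15, 1977: 31 days (March has 31).
Apr 15, 1977 → May 6, 1977: 21 days.
Total: 52 days.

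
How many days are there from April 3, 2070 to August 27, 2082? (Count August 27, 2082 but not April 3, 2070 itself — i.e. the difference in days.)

4529

Apr 3, 2070 → Apr 3, 2071: 365 days.
Apr 3, 2071 → Apr 3, 2072: 366 days (Feb 29, 2072 is in that span).
Apr 3, 2072 → Apr 3, 2073: 365 days.
Apr 3, 2073 → Apr 3, 2074: 365 days.
Apr 3, 2074 → Apr 3, 2075: 365 days.
Apr 3, 2075 → Apr 3, 2076: 366 days (Feb 29, 2076 is in that span).
Apr 3, 2076 → Apr 3, 2077: 365 days.
Apr 3, 2077 → Apr 3, 2078: 365 days.
Apr 3, 2078 → Apr 3, 2079: 365 days.
Apr 3, 2079 → Apr 3, 2080: 366 days (Feb 29, 2080 is in that span).
Apr 3, 2080 → Apr 3, 2081: 365 days.
Apr 3, 2081 → Apr 3, 2082: 365 days.
Apr 3, 2082 → May 3, 2082: 30 days (April has 30).
May 3, 2082 → Jun 3, 2082: 31 days (May has 31).
Jun 3, 2082 → Jul 3, 2082: 30 days (June has 30).
Jul 3, 2082 → Aug 3, 2082: 31 days (July has 31).
Aug 3, 2082 → Aug 27, 2082: 24 days.
Total: 4529 days.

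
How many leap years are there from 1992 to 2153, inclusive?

40

Multiples of 4 in [1992,2153]: 41.
Of those, multiples of 100: 2 (not leap unless ÷400).
Multiples of 400: 1.
Leap years = 41 − 2 + 1 = 40.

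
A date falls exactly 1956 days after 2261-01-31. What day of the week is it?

Sunday

First find the weekday of Jan 31, 2261. Doomsday rule: the anchor day for the 2200s is Friday. For year 61: 61÷12 = 5 r 1, and 1÷4 = 0, so 5+1+0 = 6.
Friday + 6 ≡ Thursday — that's 2261's doomsday.
In January the doomsday date is Jan 3 (2261 is not a leap year).
Jan 31 is 28 days after Jan 3; 28 mod 7 = 0, so Thursday + 0 = Thursday.
1956 mod 7 = 3, so 1956 days after a Thursday is Thursday + 3 = Sunday.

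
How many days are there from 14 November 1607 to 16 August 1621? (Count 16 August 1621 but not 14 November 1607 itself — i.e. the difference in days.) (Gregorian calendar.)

Nov 14, 1607 → Nov 14, 1608: 366 days (Feb 29, 1608 is in that span).
Nov 14, 1608 → Nov 14, 1609: 365 days.
Nov 14, 1609 → Nov 14, 1610: 365 days.
Nov 14, 1610 → Nov 14, 1611: 365 days.
Nov 14, 1611 → Nov 14, 1612: 366 days (Feb 29, 1612 is in that span).
Nov 14, 1612 → Nov 14, 1613: 365 days.
Nov 14, 1613 → Nov 14, 1614: 365 days.
Nov 14, 1614 → Nov 14, 1615: 365 days.
Nov 14, 1615 → Nov 14, 1616: 366 days (Feb 29, 1616 is in that span).
Nov 14, 1616 → Nov 14, 1617: 365 days.
Nov 14, 1617 → Nov 14, 1618: 365 days.
Nov 14, 1618 → Nov 14, 1619: 365 days.
Nov 14, 1619 → Nov 14, 1620: 366 days (Feb 29, 1620 is in that span).
Nov 14, 1620 → Dec 14, 1620: 30 days (November has 30).
Dec 14, 1620 → Jan 14, 1621: 31 days (December has 31).
Jan 14, 1621 → Feb 14, 1621: 31 days (January has 31).
Feb 14, 1621 → Mar 14, 1621: 28 days (February has 28).
Mar 14, 1621 → Apr 14, 1621: 31 days (March has 31).
Apr 14, 1621 → May 14, 1621: 30 days (April has 30).
May 14, 1621 → Jun 14, 1621: 31 days (May has 31).
Jun 14, 1621 → Jul 14, 1621: 30 days (June has 30).
Jul 14, 1621 → Aug 14, 1621: 31 days (July has 31).
Aug 14, 1621 → Aug 16, 1621: 2 days.
Total: 5024 days.

5024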